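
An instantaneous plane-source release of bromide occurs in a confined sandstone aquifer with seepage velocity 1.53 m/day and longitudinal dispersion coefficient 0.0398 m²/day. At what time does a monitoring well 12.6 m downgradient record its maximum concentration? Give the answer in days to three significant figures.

8.22 days

For the 1D instantaneous-source solution, setting ∂C/∂t = 0 at fixed x gives v²t² + 2Dt − x² = 0, so t = (√(D² + v²x²) − D)/v².
√(D² + v²x²) = √(0.0398² + 1.53² × 12.6²) = 19.28; v² = 2.3409.
t = (19.28 − 0.0398)/2.3409 = 8.22 days (vs. the pure-advection estimate x/v = 8.24 d).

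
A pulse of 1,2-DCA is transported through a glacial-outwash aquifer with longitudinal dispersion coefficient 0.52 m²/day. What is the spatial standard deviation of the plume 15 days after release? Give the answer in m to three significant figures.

Dispersive spreading gives a Gaussian with σ² = 2Dt; advection only shifts the center.
σ = √(2 × 0.52 × 15) = 3.95 m.

3.95 m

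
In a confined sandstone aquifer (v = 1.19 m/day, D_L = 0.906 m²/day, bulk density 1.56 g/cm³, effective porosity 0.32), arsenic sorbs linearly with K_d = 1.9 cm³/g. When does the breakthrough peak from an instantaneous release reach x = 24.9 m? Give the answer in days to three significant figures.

Retardation factor R = 1 + ρ_b·K_d/n = 1 + 1.56 × 1.9/0.32 = 10.26.
Sorption retards both mechanisms: v_R = v/R = 0.1160 m/day, D_R = D/R = 0.08830 m²/day.
Peak time from v_R²t² + 2D_R t − x² = 0: t = (√(D_R² + v_R²x²) − D_R)/v_R².
√(D_R² + v_R²x²) = √(0.08830² + 0.1160² × 24.9²) = 2.890; v_R² = 0.01346.
t = (2.890 − 0.08830)/0.01346 = 208 days.

208 days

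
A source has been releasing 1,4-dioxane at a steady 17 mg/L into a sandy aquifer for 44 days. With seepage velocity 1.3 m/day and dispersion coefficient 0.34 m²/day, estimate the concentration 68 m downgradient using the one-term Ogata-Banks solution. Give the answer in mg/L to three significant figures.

0.411 mg/L

For a continuous step input, C/C₀ ≈ ½·erfc((x−vt)/(2√(Dt))).
vt = 1.3 × 44 = 57.2 m and 2√(Dt) = 2√(0.34 × 44) = 7.736 m.
Argument (x−vt)/(2√(Dt)) = (68 − 57.2)/7.736 = 1.396; ½·erfc(1.396) = 0.02418.
C = 17 × 0.02418 = 0.411 mg/L.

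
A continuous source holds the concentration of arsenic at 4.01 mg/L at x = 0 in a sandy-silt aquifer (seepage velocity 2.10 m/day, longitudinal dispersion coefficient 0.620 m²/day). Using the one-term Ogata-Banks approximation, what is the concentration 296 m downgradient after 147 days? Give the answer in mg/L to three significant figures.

3.31 mg/L

For a continuous step input, C/C₀ ≈ ½·erfc((x−vt)/(2√(Dt))).
vt = 2.10 × 147 = 308.7 m and 2√(Dt) = 2√(0.620 × 147) = 19.09 m.
Argument (x−vt)/(2√(Dt)) = (296 − 308.7)/19.09 = -0.6653; ½·erfc(-0.6653) = 0.8266.
C = 4.01 × 0.8266 = 3.31 mg/L.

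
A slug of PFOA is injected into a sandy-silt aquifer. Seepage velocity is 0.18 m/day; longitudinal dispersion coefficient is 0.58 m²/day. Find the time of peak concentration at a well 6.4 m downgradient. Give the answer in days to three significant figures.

21.9 days

For the 1D instantaneous-source solution, setting ∂C/∂t = 0 at fixed x gives v²t² + 2Dt − x² = 0, so t = (√(D² + v²x²) − D)/v².
√(D² + v²x²) = √(0.58² + 0.18² × 6.4²) = 1.290; v² = 0.0324.
t = (1.290 − 0.58)/0.0324 = 21.9 days (vs. the pure-advection estimate x/v = 35.6 d).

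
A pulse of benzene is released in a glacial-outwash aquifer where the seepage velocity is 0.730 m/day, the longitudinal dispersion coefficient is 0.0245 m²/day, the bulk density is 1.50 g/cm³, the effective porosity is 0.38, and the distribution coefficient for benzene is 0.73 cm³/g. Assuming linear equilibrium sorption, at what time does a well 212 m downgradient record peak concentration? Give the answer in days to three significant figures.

1130 days

Retardation factor R = 1 + ρ_b·K_d/n = 1 + 1.50 × 0.73/0.38 = 3.882.
Sorption retards both mechanisms: v_R = v/R = 0.1880 m/day, D_R = D/R = 0.006311 m²/day.
Peak time from v_R²t² + 2D_R t − x² = 0: t = (√(D_R² + v_R²x²) − D_R)/v_R².
√(D_R² + v_R²x²) = √(0.006311² + 0.1880² × 212²) = 39.86; v_R² = 0.03534.
t = (39.86 − 0.006311)/0.03534 = 1130 days.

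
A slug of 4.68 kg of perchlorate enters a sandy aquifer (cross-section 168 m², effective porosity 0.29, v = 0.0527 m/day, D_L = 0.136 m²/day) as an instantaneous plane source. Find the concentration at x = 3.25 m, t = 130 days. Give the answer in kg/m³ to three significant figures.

0.00536 kg/m³

For an instantaneous plane source, C(x,t) = M/(n_e·A·√(4πDt)) · exp(−(x−vt)²/(4Dt)), with n_e·A the pore (flow) area.
Plume center vt = 0.0527 × 130 = 6.851 m, so the well at 3.25 m is 3.601 m upgradient of the peak.
√(4πDt) = 14.91 m, giving peak height M/(n_e·A·√(4πDt)) = 4.68/(0.29 × 168 × 14.91) = 0.006443 kg/m³.
(x−vt)²/(4Dt) = (-3.601)²/(4 × 0.136 × 130) = 0.1834; exp(−0.1834) = 0.8324.
C = 0.006443 × 0.8324 = 0.00536 kg/m³.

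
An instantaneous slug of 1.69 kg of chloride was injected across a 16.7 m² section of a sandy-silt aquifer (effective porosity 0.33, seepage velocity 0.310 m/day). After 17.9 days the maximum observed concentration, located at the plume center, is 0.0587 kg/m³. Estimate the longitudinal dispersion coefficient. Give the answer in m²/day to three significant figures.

0.121 m²/day

At the plume center C_max = M/(n_e·A·√(4πDt)), so D = M²/(4πt·(n_e·A·C_max)²).
n_e·A·C_max = 0.33 × 16.7 × 0.0587 = 0.3235 kg/m.
D = 1.69²/(4π × 17.9 × 0.3235²) = 0.121 m²/day.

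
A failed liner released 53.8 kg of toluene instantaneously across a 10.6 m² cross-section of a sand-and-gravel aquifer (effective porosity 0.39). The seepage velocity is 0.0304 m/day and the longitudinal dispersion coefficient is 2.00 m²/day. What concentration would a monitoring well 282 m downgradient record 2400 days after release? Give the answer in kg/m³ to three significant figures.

0.00544 kg/m³

For an instantaneous plane source, C(x,t) = M/(n_e·A·√(4πDt)) · exp(−(x−vt)²/(4Dt)), with n_e·A the pore (flow) area.
Plume center vt = 0.0304 × 2400 = 72.96 m, so the well at 282 m is 209.04 m downgradient of the peak.
√(4πDt) = 245.6 m, giving peak height M/(n_e·A·√(4πDt)) = 53.8/(0.39 × 10.6 × 245.6) = 0.05299 kg/m³.
(x−vt)²/(4Dt) = (209.04)²/(4 × 2.00 × 2400) = 2.276; exp(−2.276) = 0.1027.
C = 0.05299 × 0.1027 = 0.00544 kg/m³.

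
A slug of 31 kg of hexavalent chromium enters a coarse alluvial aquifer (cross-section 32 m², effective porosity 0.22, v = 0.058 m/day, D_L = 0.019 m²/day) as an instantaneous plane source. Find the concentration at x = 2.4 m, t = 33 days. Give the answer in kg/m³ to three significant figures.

For an instantaneous plane source, C(x,t) = M/(n_e·A·√(4πDt)) · exp(−(x−vt)²/(4Dt)), with n_e·A the pore (flow) area.
Plume center vt = 0.058 × 33 = 1.914 m, so the well at 2.4 m is 0.486 m downgradient of the peak.
√(4πDt) = 2.807 m, giving peak height M/(n_e·A·√(4πDt)) = 31/(0.22 × 32 × 2.807) = 1.569 kg/m³.
(x−vt)²/(4Dt) = (0.486)²/(4 × 0.019 × 33) = 0.09418; exp(−0.09418) = 0.9101.
C = 1.569 × 0.9101 = 1.43 kg/m³.

1.43 kg/m³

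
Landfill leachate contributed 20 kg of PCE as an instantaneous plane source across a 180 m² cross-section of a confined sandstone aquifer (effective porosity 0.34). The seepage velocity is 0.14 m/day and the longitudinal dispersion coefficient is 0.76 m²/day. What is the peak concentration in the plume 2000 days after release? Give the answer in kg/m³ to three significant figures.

The peak of an instantaneous 1D plume sits at x = vt; there the Gaussian factor is 1 and C_max = M/(n_e·A·√(4πDt)), where n_e·A is the pore area the mass is dissolved in.
√(4πDt) = √(4π × 0.76 × 2000) = 138.2 m, so C_max = 20/(0.34 × 180 × 138.2) = 0.00236 kg/m³.

0.00236 kg/m³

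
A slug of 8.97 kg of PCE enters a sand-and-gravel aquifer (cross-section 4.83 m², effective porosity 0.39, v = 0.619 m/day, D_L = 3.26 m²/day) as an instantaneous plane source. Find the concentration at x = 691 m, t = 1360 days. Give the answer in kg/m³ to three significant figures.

For an instantaneous plane source, C(x,t) = M/(n_e·A·√(4πDt)) · exp(−(x−vt)²/(4Dt)), with n_e·A the pore (flow) area.
Plume center vt = 0.619 × 1360 = 841.84 m, so the well at 691 m is 150.84 m upgradient of the peak.
√(4πDt) = 236.0 m, giving peak height M/(n_e·A·√(4πDt)) = 8.97/(0.39 × 4.83 × 236.0) = 0.02018 kg/m³.
(x−vt)²/(4Dt) = (-150.84)²/(4 × 3.26 × 1360) = 1.283; exp(−1.283) = 0.2772.
C = 0.02018 × 0.2772 = 0.00559 kg/m³.

0.00559 kg/m³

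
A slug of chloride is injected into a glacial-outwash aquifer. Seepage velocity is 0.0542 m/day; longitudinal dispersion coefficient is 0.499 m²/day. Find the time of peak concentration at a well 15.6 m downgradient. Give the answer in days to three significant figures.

164 days

For the 1D instantaneous-source solution, setting ∂C/∂t = 0 at fixed x gives v²t² + 2Dt − x² = 0, so t = (√(D² + v²x²) − D)/v².
√(D² + v²x²) = √(0.499² + 0.0542² × 15.6²) = 0.9818; v² = 0.00293764.
t = (0.9818 − 0.499)/0.00293764 = 164 days (vs. the pure-advection estimate x/v = 288 d).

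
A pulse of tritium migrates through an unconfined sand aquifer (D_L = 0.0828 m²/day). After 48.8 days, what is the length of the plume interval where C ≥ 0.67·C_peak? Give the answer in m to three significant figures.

5.09 m

The plume is Gaussian with σ = √(2Dt) = √(2 × 0.0828 × 48.8) = 2.843 m.
C/C_peak = exp(−Δx²/(2σ²)) = 0.67 ⇒ Δx = σ·√(−2 ln 0.67) = 2.843 × 0.8950 = 2.544 m.
Width = 2Δx = 5.09 m.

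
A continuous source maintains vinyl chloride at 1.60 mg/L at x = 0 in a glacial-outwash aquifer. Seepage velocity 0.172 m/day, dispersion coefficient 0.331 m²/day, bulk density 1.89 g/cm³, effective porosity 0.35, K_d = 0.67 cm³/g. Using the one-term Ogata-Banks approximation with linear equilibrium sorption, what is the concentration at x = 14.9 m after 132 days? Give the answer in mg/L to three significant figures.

Retardation factor R = 1 + ρ_b·K_d/n = 1 + 1.89 × 0.67/0.35 = 4.618.
Sorption retards both mechanisms: v_R = v/R = 0.03725 m/day, D_R = D/R = 0.07168 m²/day.
v_R·t = 0.03725 × 132 = 4.917 m; 2√(D_R t) = 6.152 m; argument = (14.9 − 4.917)/6.152 = 1.623.
C = C₀ × ½·erfc(1.623) = 1.60 × 0.01086 = 0.0174 mg/L.

0.0174 mg/L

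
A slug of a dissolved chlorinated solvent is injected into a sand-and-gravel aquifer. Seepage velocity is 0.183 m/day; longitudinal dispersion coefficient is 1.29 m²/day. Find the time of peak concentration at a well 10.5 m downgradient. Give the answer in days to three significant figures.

For the 1D instantaneous-source solution, setting ∂C/∂t = 0 at fixed x gives v²t² + 2Dt − x² = 0, so t = (√(D² + v²x²) − D)/v².
√(D² + v²x²) = √(1.29² + 0.183² × 10.5²) = 2.314; v² = 0.033489.
t = (2.314 − 1.29)/0.033489 = 30.6 days (vs. the pure-advection estimate x/v = 57.4 d).

30.6 days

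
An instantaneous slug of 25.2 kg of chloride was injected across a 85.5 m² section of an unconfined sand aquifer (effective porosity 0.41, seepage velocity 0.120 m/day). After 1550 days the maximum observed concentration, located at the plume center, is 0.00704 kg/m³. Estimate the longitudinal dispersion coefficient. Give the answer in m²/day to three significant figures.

0.535 m²/day

At the plume center C_max = M/(n_e·A·√(4πDt)), so D = M²/(4πt·(n_e·A·C_max)²).
n_e·A·C_max = 0.41 × 85.5 × 0.00704 = 0.2468 kg/m.
D = 25.2²/(4π × 1550 × 0.2468²) = 0.535 m²/day.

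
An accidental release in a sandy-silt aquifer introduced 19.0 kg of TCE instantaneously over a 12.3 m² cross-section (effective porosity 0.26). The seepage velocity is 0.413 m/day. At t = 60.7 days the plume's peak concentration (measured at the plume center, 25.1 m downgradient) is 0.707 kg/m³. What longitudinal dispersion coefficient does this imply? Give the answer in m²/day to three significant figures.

At the plume center C_max = M/(n_e·A·√(4πDt)), so D = M²/(4πt·(n_e·A·C_max)²).
n_e·A·C_max = 0.26 × 12.3 × 0.707 = 2.261 kg/m.
D = 19.0²/(4π × 60.7 × 2.261²) = 0.0926 m²/day.

0.0926 m²/day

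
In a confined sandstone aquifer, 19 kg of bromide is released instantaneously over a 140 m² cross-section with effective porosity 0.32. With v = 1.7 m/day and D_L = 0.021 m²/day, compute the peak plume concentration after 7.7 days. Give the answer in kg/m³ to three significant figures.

The peak of an instantaneous 1D plume sits at x = vt; there the Gaussian factor is 1 and C_max = M/(n_e·A·√(4πDt)), where n_e·A is the pore area the mass is dissolved in.
√(4πDt) = √(4π × 0.021 × 7.7) = 1.425 m, so C_max = 19/(0.32 × 140 × 1.425) = 0.298 kg/m³.

0.298 kg/m³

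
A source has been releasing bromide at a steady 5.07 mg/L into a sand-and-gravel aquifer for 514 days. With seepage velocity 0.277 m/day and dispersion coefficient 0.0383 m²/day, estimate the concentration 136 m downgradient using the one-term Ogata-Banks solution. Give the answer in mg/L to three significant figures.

For a continuous step input, C/C₀ ≈ ½·erfc((x−vt)/(2√(Dt))).
vt = 0.277 × 514 = 142.378 m and 2√(Dt) = 2√(0.0383 × 514) = 8.874 m.
Argument (x−vt)/(2√(Dt)) = (136 − 142.378)/8.874 = -0.7187; ½·erfc(-0.7187) = 0.8453.
C = 5.07 × 0.8453 = 4.29 mg/L.

4.29 mg/L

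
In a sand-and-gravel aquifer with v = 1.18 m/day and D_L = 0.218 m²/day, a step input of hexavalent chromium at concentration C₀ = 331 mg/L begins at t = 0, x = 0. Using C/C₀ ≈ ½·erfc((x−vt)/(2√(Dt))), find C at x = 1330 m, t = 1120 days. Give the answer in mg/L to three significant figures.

For a continuous step input, C/C₀ ≈ ½·erfc((x−vt)/(2√(Dt))).
vt = 1.18 × 1120 = 1321.6 m and 2√(Dt) = 2√(0.218 × 1120) = 31.25 m.
Argument (x−vt)/(2√(Dt)) = (1330 − 1321.6)/31.25 = 0.2688; ½·erfc(0.2688) = 0.3519.
C = 331 × 0.3519 = 116 mg/L.

116 mg/L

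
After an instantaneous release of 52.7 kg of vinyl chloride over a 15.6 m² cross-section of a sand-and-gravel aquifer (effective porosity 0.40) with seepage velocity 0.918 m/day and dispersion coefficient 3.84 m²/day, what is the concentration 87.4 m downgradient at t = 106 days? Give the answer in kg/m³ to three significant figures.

0.111 kg/m³

For an instantaneous plane source, C(x,t) = M/(n_e·A·√(4πDt)) · exp(−(x−vt)²/(4Dt)), with n_e·A the pore (flow) area.
Plume center vt = 0.918 × 106 = 97.308 m, so the well at 87.4 m is 9.908 m upgradient of the peak.
√(4πDt) = 71.52 m, giving peak height M/(n_e·A·√(4πDt)) = 52.7/(0.40 × 15.6 × 71.52) = 0.1181 kg/m³.
(x−vt)²/(4Dt) = (-9.908)²/(4 × 3.84 × 106) = 0.06029; exp(−0.06029) = 0.9415.
C = 0.1181 × 0.9415 = 0.111 kg/m³.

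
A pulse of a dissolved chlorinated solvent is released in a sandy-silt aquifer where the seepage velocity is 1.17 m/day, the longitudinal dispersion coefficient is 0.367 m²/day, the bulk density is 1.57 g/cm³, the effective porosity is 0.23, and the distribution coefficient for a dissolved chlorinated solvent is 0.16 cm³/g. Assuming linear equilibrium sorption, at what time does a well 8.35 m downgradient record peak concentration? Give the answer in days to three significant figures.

Retardation factor R = 1 + ρ_b·K_d/n = 1 + 1.57 × 0.16/0.23 = 2.092.
Sorption retards both mechanisms: v_R = v/R = 0.5593 m/day, D_R = D/R = 0.1754 m²/day.
Peak time from v_R²t² + 2D_R t − x² = 0: t = (√(D_R² + v_R²x²) − D_R)/v_R².
√(D_R² + v_R²x²) = √(0.1754² + 0.5593² × 8.35²) = 4.673; v_R² = 0.3128.
t = (4.673 − 0.1754)/0.3128 = 14.4 days.

14.4 days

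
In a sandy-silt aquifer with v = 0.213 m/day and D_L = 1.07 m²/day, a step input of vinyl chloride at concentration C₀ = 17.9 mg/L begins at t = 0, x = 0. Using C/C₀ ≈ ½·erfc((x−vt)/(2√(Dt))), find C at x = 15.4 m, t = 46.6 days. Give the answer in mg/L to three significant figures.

5.22 mg/L

For a continuous step input, C/C₀ ≈ ½·erfc((x−vt)/(2√(Dt))).
vt = 0.213 × 46.6 = 9.9258 m and 2√(Dt) = 2√(1.07 × 46.6) = 14.12 m.
Argument (x−vt)/(2√(Dt)) = (15.4 − 9.9258)/14.12 = 0.3877; ½·erfc(0.3877) = 0.2917.
C = 17.9 × 0.2917 = 5.22 mg/L.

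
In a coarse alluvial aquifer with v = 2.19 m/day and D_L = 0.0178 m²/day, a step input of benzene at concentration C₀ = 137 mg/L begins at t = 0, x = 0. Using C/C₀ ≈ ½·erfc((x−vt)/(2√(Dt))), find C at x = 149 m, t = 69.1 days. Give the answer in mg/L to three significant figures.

128 mg/L

For a continuous step input, C/C₀ ≈ ½·erfc((x−vt)/(2√(Dt))).
vt = 2.19 × 69.1 = 151.329 m and 2√(Dt) = 2√(0.0178 × 69.1) = 2.218 m.
Argument (x−vt)/(2√(Dt)) = (149 − 151.329)/2.218 = -1.050; ½·erfc(-1.050) = 0.9312.
C = 137 × 0.9312 = 128 mg/L.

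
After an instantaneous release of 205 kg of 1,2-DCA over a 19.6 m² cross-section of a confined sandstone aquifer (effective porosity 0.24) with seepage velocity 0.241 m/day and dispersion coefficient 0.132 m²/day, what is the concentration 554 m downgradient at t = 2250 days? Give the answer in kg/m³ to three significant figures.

For an instantaneous plane source, C(x,t) = M/(n_e·A·√(4πDt)) · exp(−(x−vt)²/(4Dt)), with n_e·A the pore (flow) area.
Plume center vt = 0.241 × 2250 = 542.25 m, so the well at 554 m is 11.75 m downgradient of the peak.
√(4πDt) = 61.09 m, giving peak height M/(n_e·A·√(4πDt)) = 205/(0.24 × 19.6 × 61.09) = 0.7134 kg/m³.
(x−vt)²/(4Dt) = (11.75)²/(4 × 0.132 × 2250) = 0.1162; exp(−0.1162) = 0.8903.
C = 0.7134 × 0.8903 = 0.635 kg/m³.

0.635 kg/m³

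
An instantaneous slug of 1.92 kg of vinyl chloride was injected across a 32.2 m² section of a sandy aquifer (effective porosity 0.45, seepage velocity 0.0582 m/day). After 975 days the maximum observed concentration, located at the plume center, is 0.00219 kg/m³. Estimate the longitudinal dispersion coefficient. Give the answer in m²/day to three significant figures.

At the plume center C_max = M/(n_e·A·√(4πDt)), so D = M²/(4πt·(n_e·A·C_max)²).
n_e·A·C_max = 0.45 × 32.2 × 0.00219 = 0.03173 kg/m.
D = 1.92²/(4π × 975 × 0.03173²) = 0.299 m²/day.

0.299 m²/day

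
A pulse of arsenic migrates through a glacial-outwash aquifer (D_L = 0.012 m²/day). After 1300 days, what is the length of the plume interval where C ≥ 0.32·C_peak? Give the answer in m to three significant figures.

The plume is Gaussian with σ = √(2Dt) = √(2 × 0.012 × 1300) = 5.586 m.
C/C_peak = exp(−Δx²/(2σ²)) = 0.32 ⇒ Δx = σ·√(−2 ln 0.32) = 5.586 × 1.510 = 8.435 m.
Width = 2Δx = 16.9 m.

16.9 m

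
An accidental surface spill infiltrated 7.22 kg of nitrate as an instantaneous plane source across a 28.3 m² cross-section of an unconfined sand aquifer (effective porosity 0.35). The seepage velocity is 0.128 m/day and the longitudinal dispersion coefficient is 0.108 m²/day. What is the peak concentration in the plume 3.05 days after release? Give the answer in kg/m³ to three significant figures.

The peak of an instantaneous 1D plume sits at x = vt; there the Gaussian factor is 1 and C_max = M/(n_e·A·√(4πDt)), where n_e·A is the pore area the mass is dissolved in.
√(4πDt) = √(4π × 0.108 × 3.05) = 2.035 m, so C_max = 7.22/(0.35 × 28.3 × 2.035) = 0.358 kg/m³.

0.358 kg/m³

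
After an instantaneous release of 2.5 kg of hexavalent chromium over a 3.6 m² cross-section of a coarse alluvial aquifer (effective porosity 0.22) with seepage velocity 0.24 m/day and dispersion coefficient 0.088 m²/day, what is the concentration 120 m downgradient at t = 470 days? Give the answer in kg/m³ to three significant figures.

For an instantaneous plane source, C(x,t) = M/(n_e·A·√(4πDt)) · exp(−(x−vt)²/(4Dt)), with n_e·A the pore (flow) area.
Plume center vt = 0.24 × 470 = 112.8 m, so the well at 120 m is 7.2 m downgradient of the peak.
√(4πDt) = 22.80 m, giving peak height M/(n_e·A·√(4πDt)) = 2.5/(0.22 × 3.6 × 22.80) = 0.1384 kg/m³.
(x−vt)²/(4Dt) = (7.2)²/(4 × 0.088 × 470) = 0.3133; exp(−0.3133) = 0.7310.
C = 0.1384 × 0.7310 = 0.101 kg/m³.

0.101 kg/m³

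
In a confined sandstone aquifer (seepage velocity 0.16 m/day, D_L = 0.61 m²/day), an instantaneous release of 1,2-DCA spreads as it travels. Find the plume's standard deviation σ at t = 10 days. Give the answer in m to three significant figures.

3.49 m

Dispersive spreading gives a Gaussian with σ² = 2Dt; advection only shifts the center.
σ = √(2 × 0.61 × 10) = 3.49 m.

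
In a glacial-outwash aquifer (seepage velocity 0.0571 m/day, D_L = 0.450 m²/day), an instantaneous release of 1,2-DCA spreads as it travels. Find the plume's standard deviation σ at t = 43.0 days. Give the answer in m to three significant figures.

Dispersive spreading gives a Gaussian with σ² = 2Dt; advection only shifts the center.
σ = √(2 × 0.450 × 43.0) = 6.22 m.

6.22 m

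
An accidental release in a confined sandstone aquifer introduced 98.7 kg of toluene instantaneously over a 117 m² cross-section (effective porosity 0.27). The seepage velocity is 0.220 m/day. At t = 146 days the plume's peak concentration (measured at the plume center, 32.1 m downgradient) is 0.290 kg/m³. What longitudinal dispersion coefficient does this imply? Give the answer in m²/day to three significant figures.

0.0633 m²/day

At the plume center C_max = M/(n_e·A·√(4πDt)), so D = M²/(4πt·(n_e·A·C_max)²).
n_e·A·C_max = 0.27 × 117 × 0.290 = 9.161 kg/m.
D = 98.7²/(4π × 146 × 9.161²) = 0.0633 m²/day.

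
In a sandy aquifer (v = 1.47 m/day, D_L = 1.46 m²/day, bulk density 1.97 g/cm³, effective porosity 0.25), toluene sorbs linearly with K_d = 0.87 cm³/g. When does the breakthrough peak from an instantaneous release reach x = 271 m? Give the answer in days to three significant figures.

Retardation factor R = 1 + ρ_b·K_d/n = 1 + 1.97 × 0.87/0.25 = 7.856.
Sorption retards both mechanisms: v_R = v/R = 0.1871 m/day, D_R = D/R = 0.1858 m²/day.
Peak time from v_R²t² + 2D_R t − x² = 0: t = (√(D_R² + v_R²x²) − D_R)/v_R².
√(D_R² + v_R²x²) = √(0.1858² + 0.1871² × 271²) = 50.70; v_R² = 0.03501.
t = (50.70 − 0.1858)/0.03501 = 1440 days.

1440 days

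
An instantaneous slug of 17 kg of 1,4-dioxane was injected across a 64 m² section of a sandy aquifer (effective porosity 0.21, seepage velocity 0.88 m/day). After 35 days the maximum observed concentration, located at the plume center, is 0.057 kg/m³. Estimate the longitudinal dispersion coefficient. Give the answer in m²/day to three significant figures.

At the plume center C_max = M/(n_e·A·√(4πDt)), so D = M²/(4πt·(n_e·A·C_max)²).
n_e·A·C_max = 0.21 × 64 × 0.057 = 0.7661 kg/m.
D = 17²/(4π × 35 × 0.7661²) = 1.12 m²/day.

1.12 m²/day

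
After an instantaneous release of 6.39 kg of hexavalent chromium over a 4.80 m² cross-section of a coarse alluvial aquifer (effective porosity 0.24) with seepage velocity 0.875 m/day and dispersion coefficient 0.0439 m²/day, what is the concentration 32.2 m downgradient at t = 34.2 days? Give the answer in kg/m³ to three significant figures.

For an instantaneous plane source, C(x,t) = M/(n_e·A·√(4πDt)) · exp(−(x−vt)²/(4Dt)), with n_e·A the pore (flow) area.
Plume center vt = 0.875 × 34.2 = 29.925 m, so the well at 32.2 m is 2.275 m downgradient of the peak.
√(4πDt) = 4.344 m, giving peak height M/(n_e·A·√(4πDt)) = 6.39/(0.24 × 4.80 × 4.344) = 1.277 kg/m³.
(x−vt)²/(4Dt) = (2.275)²/(4 × 0.0439 × 34.2) = 0.8618; exp(−0.8618) = 0.4224.
C = 1.277 × 0.4224 = 0.539 kg/m³.

0.539 kg/m³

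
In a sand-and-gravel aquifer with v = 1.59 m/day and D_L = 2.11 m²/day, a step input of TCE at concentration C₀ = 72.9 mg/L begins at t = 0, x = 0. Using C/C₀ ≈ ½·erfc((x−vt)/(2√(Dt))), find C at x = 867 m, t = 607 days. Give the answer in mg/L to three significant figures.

For a continuous step input, C/C₀ ≈ ½·erfc((x−vt)/(2√(Dt))).
vt = 1.59 × 607 = 965.13 m and 2√(Dt) = 2√(2.11 × 607) = 71.58 m.
Argument (x−vt)/(2√(Dt)) = (867 − 965.13)/71.58 = -1.371; ½·erfc(-1.371) = 0.9737.
C = 72.9 × 0.9737 = 71.0 mg/L.

71.0 mg/L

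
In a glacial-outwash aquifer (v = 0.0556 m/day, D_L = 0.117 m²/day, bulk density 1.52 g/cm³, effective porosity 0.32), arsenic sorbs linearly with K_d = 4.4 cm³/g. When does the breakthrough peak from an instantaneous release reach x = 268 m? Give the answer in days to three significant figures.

105000 days

Retardation factor R = 1 + ρ_b·K_d/n = 1 + 1.52 × 4.4/0.32 = 21.90.
Sorption retards both mechanisms: v_R = v/R = 0.002539 m/day, D_R = D/R = 0.005342 m²/day.
Peak time from v_R²t² + 2D_R t − x² = 0: t = (√(D_R² + v_R²x²) − D_R)/v_R².
√(D_R² + v_R²x²) = √(0.005342² + 0.002539² × 268²) = 0.6805; v_R² = 6.447e-06.
t = (0.6805 − 0.005342)/6.447e-06 = 105000 days.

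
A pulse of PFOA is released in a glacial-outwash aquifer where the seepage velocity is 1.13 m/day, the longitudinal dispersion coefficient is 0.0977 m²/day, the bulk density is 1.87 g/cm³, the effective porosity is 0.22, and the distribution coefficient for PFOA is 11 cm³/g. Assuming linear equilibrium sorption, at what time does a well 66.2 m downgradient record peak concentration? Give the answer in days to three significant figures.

Retardation factor R = 1 + ρ_b·K_d/n = 1 + 1.87 × 11/0.22 = 94.50.
Sorption retards both mechanisms: v_R = v/R = 0.01196 m/day, D_R = D/R = 0.001034 m²/day.
Peak time from v_R²t² + 2D_R t − x² = 0: t = (√(D_R² + v_R²x²) − D_R)/v_R².
√(D_R² + v_R²x²) = √(0.001034² + 0.01196² × 66.2²) = 0.7918; v_R² = 0.0001430.
t = (0.7918 − 0.001034)/0.0001430 = 5530 days.

5530 days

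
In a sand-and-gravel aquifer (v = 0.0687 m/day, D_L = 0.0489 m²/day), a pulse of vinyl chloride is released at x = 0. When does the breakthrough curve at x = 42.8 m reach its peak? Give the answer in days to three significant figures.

For the 1D instantaneous-source solution, setting ∂C/∂t = 0 at fixed x gives v²t² + 2Dt − x² = 0, so t = (√(D² + v²x²) − D)/v².
√(D² + v²x²) = √(0.0489² + 0.0687² × 42.8²) = 2.941; v² = 0.00471969.
t = (2.941 − 0.0489)/0.00471969 = 613 days (vs. the pure-advection estimate x/v = 623 d).

613 days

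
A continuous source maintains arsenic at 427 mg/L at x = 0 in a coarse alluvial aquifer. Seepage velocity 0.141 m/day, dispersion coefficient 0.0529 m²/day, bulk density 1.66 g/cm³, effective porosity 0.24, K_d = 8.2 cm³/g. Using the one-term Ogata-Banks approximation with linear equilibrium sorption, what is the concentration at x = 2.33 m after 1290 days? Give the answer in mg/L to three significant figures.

Retardation factor R = 1 + ρ_b·K_d/n = 1 + 1.66 × 8.2/0.24 = 57.72.
Sorption retards both mechanisms: v_R = v/R = 0.002443 m/day, D_R = D/R = 0.0009165 m²/day.
v_R·t = 0.002443 × 1290 = 3.15147 m; 2√(D_R t) = 2.175 m; argument = (2.33 − 3.15147)/2.175 = -0.3777.
C = C₀ × ½·erfc(-0.3777) = 427 × 0.7034 = 300 mg/L.

300 mg/L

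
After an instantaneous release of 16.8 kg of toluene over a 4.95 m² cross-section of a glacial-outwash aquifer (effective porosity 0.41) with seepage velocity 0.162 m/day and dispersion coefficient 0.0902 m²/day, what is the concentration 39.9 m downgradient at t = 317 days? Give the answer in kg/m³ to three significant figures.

0.139 kg/m³

For an instantaneous plane source, C(x,t) = M/(n_e·A·√(4πDt)) · exp(−(x−vt)²/(4Dt)), with n_e·A the pore (flow) area.
Plume center vt = 0.162 × 317 = 51.354 m, so the well at 39.9 m is 11.454 m upgradient of the peak.
√(4πDt) = 18.96 m, giving peak height M/(n_e·A·√(4πDt)) = 16.8/(0.41 × 4.95 × 18.96) = 0.4366 kg/m³.
(x−vt)²/(4Dt) = (-11.454)²/(4 × 0.0902 × 317) = 1.147; exp(−1.147) = 0.3176.
C = 0.4366 × 0.3176 = 0.139 kg/m³.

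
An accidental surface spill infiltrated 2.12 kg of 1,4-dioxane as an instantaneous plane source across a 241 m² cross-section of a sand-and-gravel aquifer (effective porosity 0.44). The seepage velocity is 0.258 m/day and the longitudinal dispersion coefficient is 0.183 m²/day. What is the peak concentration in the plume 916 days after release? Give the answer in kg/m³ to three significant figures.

The peak of an instantaneous 1D plume sits at x = vt; there the Gaussian factor is 1 and C_max = M/(n_e·A·√(4πDt)), where n_e·A is the pore area the mass is dissolved in.
√(4πDt) = √(4π × 0.183 × 916) = 45.90 m, so C_max = 2.12/(0.44 × 241 × 45.90) = 0.000436 kg/m³.

0.000436 kg/m³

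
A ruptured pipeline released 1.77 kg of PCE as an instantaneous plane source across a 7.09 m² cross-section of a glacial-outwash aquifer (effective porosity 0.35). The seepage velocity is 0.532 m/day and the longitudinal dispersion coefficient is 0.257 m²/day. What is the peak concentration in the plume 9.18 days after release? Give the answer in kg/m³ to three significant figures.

The peak of an instantaneous 1D plume sits at x = vt; there the Gaussian factor is 1 and C_max = M/(n_e·A·√(4πDt)), where n_e·A is the pore area the mass is dissolved in.
√(4πDt) = √(4π × 0.257 × 9.18) = 5.445 m, so C_max = 1.77/(0.35 × 7.09 × 5.445) = 0.131 kg/m³.

0.131 kg/m³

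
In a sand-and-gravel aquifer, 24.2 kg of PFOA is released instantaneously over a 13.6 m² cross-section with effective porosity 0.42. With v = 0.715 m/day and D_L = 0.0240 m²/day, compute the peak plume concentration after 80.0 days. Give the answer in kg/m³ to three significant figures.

0.863 kg/m³

The peak of an instantaneous 1D plume sits at x = vt; there the Gaussian factor is 1 and C_max = M/(n_e·A·√(4πDt)), where n_e·A is the pore area the mass is dissolved in.
√(4πDt) = √(4π × 0.0240 × 80.0) = 4.912 m, so C_max = 24.2/(0.42 × 13.6 × 4.912) = 0.863 kg/m³.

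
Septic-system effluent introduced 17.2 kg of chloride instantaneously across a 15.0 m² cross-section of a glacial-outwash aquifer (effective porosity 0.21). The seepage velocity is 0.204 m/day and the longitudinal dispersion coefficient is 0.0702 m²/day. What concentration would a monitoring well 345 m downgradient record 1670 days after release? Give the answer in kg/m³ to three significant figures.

For an instantaneous plane source, C(x,t) = M/(n_e·A·√(4πDt)) · exp(−(x−vt)²/(4Dt)), with n_e·A the pore (flow) area.
Plume center vt = 0.204 × 1670 = 340.68 m, so the well at 345 m is 4.32 m downgradient of the peak.
√(4πDt) = 38.38 m, giving peak height M/(n_e·A·√(4πDt)) = 17.2/(0.21 × 15.0 × 38.38) = 0.1423 kg/m³.
(x−vt)²/(4Dt) = (4.32)²/(4 × 0.0702 × 1670) = 0.03980; exp(−0.03980) = 0.9610.
C = 0.1423 × 0.9610 = 0.137 kg/m³.

0.137 kg/m³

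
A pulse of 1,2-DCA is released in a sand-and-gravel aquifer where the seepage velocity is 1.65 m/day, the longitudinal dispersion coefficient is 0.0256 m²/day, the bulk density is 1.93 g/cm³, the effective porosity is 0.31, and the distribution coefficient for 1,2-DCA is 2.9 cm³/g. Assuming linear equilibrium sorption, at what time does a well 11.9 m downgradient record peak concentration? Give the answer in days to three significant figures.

Retardation factor R = 1 + ρ_b·K_d/n = 1 + 1.93 × 2.9/0.31 = 19.05.
Sorption retards both mechanisms: v_R = v/R = 0.08661 m/day, D_R = D/R = 0.001344 m²/day.
Peak time from v_R²t² + 2D_R t − x² = 0: t = (√(D_R² + v_R²x²) − D_R)/v_R².
√(D_R² + v_R²x²) = √(0.001344² + 0.08661² × 11.9²) = 1.031; v_R² = 0.007501.
t = (1.031 − 0.001344)/0.007501 = 137 days.

137 days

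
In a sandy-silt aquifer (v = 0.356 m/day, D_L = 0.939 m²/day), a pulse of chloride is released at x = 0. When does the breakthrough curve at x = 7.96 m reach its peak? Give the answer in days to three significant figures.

For the 1D instantaneous-source solution, setting ∂C/∂t = 0 at fixed x gives v²t² + 2Dt − x² = 0, so t = (√(D² + v²x²) − D)/v².
√(D² + v²x²) = √(0.939² + 0.356² × 7.96²) = 2.985; v² = 0.126736.
t = (2.985 − 0.939)/0.126736 = 16.1 days (vs. the pure-advection estimate x/v = 22.4 d).

16.1 days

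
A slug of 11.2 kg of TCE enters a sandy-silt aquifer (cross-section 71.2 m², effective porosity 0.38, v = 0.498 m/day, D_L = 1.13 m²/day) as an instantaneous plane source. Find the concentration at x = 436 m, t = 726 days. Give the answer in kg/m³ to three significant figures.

0.000753 kg/m³

For an instantaneous plane source, C(x,t) = M/(n_e·A·√(4πDt)) · exp(−(x−vt)²/(4Dt)), with n_e·A the pore (flow) area.
Plume center vt = 0.498 × 726 = 361.548 m, so the well at 436 m is 74.452 m downgradient of the peak.
√(4πDt) = 101.5 m, giving peak height M/(n_e·A·√(4πDt)) = 11.2/(0.38 × 71.2 × 101.5) = 0.004078 kg/m³.
(x−vt)²/(4Dt) = (74.452)²/(4 × 1.13 × 726) = 1.689; exp(−1.689) = 0.1847.
C = 0.004078 × 0.1847 = 0.000753 kg/m³.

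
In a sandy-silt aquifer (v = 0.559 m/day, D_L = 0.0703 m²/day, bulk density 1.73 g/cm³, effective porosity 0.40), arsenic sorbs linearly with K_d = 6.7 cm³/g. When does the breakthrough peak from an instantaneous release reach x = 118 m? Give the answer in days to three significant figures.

Retardation factor R = 1 + ρ_b·K_d/n = 1 + 1.73 × 6.7/0.40 = 29.98.
Sorption retards both mechanisms: v_R = v/R = 0.01865 m/day, D_R = D/R = 0.002345 m²/day.
Peak time from v_R²t² + 2D_R t − x² = 0: t = (√(D_R² + v_R²x²) − D_R)/v_R².
√(D_R² + v_R²x²) = √(0.002345² + 0.01865² × 118²) = 2.201; v_R² = 0.0003478.
t = (2.201 − 0.002345)/0.0003478 = 6320 days.

6320 days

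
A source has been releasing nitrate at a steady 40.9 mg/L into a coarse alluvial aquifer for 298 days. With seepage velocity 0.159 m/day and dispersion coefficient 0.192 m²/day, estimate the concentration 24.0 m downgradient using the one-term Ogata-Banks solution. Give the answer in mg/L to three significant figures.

For a continuous step input, C/C₀ ≈ ½·erfc((x−vt)/(2√(Dt))).
vt = 0.159 × 298 = 47.382 m and 2√(Dt) = 2√(0.192 × 298) = 15.13 m.
Argument (x−vt)/(2√(Dt)) = (24.0 − 47.382)/15.13 = -1.545; ½·erfc(-1.545) = 0.9856.
C = 40.9 × 0.9856 = 40.3 mg/L.

40.3 mg/L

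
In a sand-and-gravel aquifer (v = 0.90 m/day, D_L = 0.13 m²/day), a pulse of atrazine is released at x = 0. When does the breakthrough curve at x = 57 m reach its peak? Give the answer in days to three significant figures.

For the 1D instantaneous-source solution, setting ∂C/∂t = 0 at fixed x gives v²t² + 2Dt − x² = 0, so t = (√(D² + v²x²) − D)/v².
√(D² + v²x²) = √(0.13² + 0.90² × 57²) = 51.30; v² = 0.81.
t = (51.30 − 0.13)/0.81 = 63.2 days (vs. the pure-advection estimate x/v = 63.3 d).

63.2 days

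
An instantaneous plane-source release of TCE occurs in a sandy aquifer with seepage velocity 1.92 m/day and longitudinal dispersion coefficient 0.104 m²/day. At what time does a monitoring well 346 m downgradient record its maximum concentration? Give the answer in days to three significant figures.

For the 1D instantaneous-source solution, setting ∂C/∂t = 0 at fixed x gives v²t² + 2Dt − x² = 0, so t = (√(D² + v²x²) − D)/v².
√(D² + v²x²) = √(0.104² + 1.92² × 346²) = 664.3; v² = 3.6864.
t = (664.3 − 0.104)/3.6864 = 180 days (vs. the pure-advection estimate x/v = 180 d).

180 days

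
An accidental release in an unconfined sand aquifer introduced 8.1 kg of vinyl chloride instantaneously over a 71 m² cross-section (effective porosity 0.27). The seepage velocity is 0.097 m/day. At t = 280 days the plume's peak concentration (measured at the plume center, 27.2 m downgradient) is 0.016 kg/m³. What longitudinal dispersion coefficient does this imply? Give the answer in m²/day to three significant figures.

0.198 m²/day

At the plume center C_max = M/(n_e·A·√(4πDt)), so D = M²/(4πt·(n_e·A·C_max)²).
n_e·A·C_max = 0.27 × 71 × 0.016 = 0.3067 kg/m.
D = 8.1²/(4π × 280 × 0.3067²) = 0.198 m²/day.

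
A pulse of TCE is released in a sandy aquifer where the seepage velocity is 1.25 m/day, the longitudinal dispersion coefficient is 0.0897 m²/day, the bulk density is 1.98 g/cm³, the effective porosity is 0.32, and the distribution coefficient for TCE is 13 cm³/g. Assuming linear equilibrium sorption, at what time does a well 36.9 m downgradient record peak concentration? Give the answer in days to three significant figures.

Retardation factor R = 1 + ρ_b·K_d/n = 1 + 1.98 × 13/0.32 = 81.44.
Sorption retards both mechanisms: v_R = v/R = 0.01535 m/day, D_R = D/R = 0.001101 m²/day.
Peak time from v_R²t² + 2D_R t − x² = 0: t = (√(D_R² + v_R²x²) − D_R)/v_R².
√(D_R² + v_R²x²) = √(0.001101² + 0.01535² × 36.9²) = 0.5664; v_R² = 0.0002356.
t = (0.5664 − 0.001101)/0.0002356 = 2400 days.

2400 days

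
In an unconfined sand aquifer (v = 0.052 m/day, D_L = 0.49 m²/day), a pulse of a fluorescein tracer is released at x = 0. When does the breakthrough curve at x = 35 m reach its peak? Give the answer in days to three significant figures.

For the 1D instantaneous-source solution, setting ∂C/∂t = 0 at fixed x gives v²t² + 2Dt − x² = 0, so t = (√(D² + v²x²) − D)/v².
√(D² + v²x²) = √(0.49² + 0.052² × 35²) = 1.885; v² = 0.002704.
t = (1.885 − 0.49)/0.002704 = 516 days (vs. the pure-advection estimate x/v = 673 d).

516 days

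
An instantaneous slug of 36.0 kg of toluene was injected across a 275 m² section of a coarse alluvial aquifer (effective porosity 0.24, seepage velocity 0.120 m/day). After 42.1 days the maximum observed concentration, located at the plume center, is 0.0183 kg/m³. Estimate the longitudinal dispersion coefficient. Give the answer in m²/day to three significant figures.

1.68 m²/day

At the plume center C_max = M/(n_e·A·√(4πDt)), so D = M²/(4πt·(n_e·A·C_max)²).
n_e·A·C_max = 0.24 × 275 × 0.0183 = 1.208 kg/m.
D = 36.0²/(4π × 42.1 × 1.208²) = 1.68 m²/day.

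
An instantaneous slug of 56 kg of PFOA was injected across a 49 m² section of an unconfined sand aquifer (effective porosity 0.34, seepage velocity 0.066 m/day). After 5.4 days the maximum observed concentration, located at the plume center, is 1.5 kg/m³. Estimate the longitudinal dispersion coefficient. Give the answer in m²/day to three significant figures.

At the plume center C_max = M/(n_e·A·√(4πDt)), so D = M²/(4πt·(n_e·A·C_max)²).
n_e·A·C_max = 0.34 × 49 × 1.5 = 24.99 kg/m.
D = 56²/(4π × 5.4 × 24.99²) = 0.0740 m²/day.

0.0740 m²/day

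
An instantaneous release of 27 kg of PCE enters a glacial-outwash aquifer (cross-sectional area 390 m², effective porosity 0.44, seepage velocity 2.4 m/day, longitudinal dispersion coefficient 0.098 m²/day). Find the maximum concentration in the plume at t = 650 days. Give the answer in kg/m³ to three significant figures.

The peak of an instantaneous 1D plume sits at x = vt; there the Gaussian factor is 1 and C_max = M/(n_e·A·√(4πDt)), where n_e·A is the pore area the mass is dissolved in.
√(4πDt) = √(4π × 0.098 × 650) = 28.29 m, so C_max = 27/(0.44 × 390 × 28.29) = 0.00556 kg/m³.

0.00556 kg/m³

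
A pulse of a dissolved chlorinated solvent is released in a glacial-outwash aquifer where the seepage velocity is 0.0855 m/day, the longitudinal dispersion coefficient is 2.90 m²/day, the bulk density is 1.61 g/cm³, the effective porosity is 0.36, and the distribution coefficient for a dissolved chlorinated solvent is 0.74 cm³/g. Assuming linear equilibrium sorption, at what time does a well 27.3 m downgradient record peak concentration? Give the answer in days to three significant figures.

Retardation factor R = 1 + ρ_b·K_d/n = 1 + 1.61 × 0.74/0.36 = 4.309.
Sorption retards both mechanisms: v_R = v/R = 0.01984 m/day, D_R = D/R = 0.6730 m²/day.
Peak time from v_R²t² + 2D_R t − x² = 0: t = (√(D_R² + v_R²x²) − D_R)/v_R².
√(D_R² + v_R²x²) = √(0.6730² + 0.01984² × 27.3²) = 0.8639; v_R² = 0.0003936.
t = (0.8639 − 0.6730)/0.0003936 = 485 days.

485 days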